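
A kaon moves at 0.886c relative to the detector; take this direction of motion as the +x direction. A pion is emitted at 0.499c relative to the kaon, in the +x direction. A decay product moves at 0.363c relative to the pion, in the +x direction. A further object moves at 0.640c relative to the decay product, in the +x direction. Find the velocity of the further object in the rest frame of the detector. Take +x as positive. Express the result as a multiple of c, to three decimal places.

Apply u = (u' + v)/(1 + u'v/c²) successively, working outward toward the detector.
Start: velocity of the kaon relative to the detector = 0.8860c.
Compose with the pion (u' = 0.499 in the kaon frame): u_1 = (0.499 + 0.886) / (1 + 0.499·0.886) = 1.3850/1.4421 = 0.9604.
Compose with the decay product (u' = 0.363 in the pion frame): u_2 = (0.363 + 0.960) / (1 + 0.363·0.960) = 1.3234/1.3486 = 0.9813.
Compose with the further object (u' = 0.640 in the decay product frame): u_3 = (0.640 + 0.981) / (1 + 0.640·0.981) = 1.6213/1.6280 = 0.9959.

0.996c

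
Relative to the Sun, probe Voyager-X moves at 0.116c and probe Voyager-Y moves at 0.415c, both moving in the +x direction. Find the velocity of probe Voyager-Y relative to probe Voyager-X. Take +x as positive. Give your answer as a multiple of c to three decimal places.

+0.314c

β_A = 0.116, β_B = 0.415.
Transform to A's frame with the inverse velocity-addition law: u' = (u − v)/(1 − uv/c²), taking u = β_B and v = β_A.
u' = (0.415 − 0.116) / (1 − (0.116)(0.415)) = 0.2990/0.9519 = 0.3141.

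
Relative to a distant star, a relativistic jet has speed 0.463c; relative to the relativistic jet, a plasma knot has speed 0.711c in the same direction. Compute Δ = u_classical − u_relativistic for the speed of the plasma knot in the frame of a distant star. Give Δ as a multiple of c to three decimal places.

Galilean: u_cl = 0.711 + 0.463 = 1.1740.
Relativistic: u_rel = (0.711 + 0.463) / (1 + 0.711·0.463) = 1.1740/1.3292 = 0.8832.
Δ = 1.1740 − 0.8832 = 0.2908.
(The classical prediction exceeds c; the relativistic result does not.)

Δ = 0.291c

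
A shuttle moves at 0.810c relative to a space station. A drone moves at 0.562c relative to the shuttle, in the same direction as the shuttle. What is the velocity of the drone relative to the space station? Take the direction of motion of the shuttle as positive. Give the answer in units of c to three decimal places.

With v = 0.810 and u' = 0.562 (in units of c),
u = (u' + v)/(1 + u'v/c²):
u = (0.562 + 0.810) / (1 + 0.562·0.810) = 1.3720/1.4552 = 0.9428

0.943c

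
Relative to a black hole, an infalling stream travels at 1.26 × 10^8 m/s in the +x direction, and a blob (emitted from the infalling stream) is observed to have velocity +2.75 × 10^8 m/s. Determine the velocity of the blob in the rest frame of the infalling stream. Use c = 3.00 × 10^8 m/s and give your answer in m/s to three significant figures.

+2.42 × 10^8 m/s

v = 0.420c, u = 0.917c.
Invert the composition law: u' = (u − v)/(1 − uv/c²).
u' = (0.917 − 0.420) / (1 − (0.917)(0.420)) = 0.4967/0.6150 = 0.8076.
u' = 0.8076 × 3.00 × 10^8 m/s.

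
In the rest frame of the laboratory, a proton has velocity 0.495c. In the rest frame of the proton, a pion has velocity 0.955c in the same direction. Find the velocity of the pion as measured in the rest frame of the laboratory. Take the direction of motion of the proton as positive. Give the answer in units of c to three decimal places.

0.985c

With v = 0.495 and u' = 0.955 (in units of c),
u = (u' + v)/(1 + u'v/c²):
u = (0.955 + 0.495) / (1 + 0.955·0.495) = 1.4500/1.4727 = 0.9846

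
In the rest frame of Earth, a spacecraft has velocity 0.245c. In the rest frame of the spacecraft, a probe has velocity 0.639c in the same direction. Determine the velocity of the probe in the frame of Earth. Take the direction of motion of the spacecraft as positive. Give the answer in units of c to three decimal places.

0.764c

With v = 0.245 and u' = 0.639 (in units of c),
u = (u' + v)/(1 + u'v/c²):
u = (0.639 + 0.245) / (1 + 0.639·0.245) = 0.8840/1.1566 = 0.7643
(Galilean addition would give +0.884c.)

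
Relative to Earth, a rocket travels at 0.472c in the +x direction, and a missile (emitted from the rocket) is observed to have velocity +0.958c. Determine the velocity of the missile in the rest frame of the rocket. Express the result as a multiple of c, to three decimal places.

Invert the composition law: u' = (u − v)/(1 − uv/c²).
u' = (0.958 − 0.472) / (1 − (0.958)(0.472)) = 0.4860/0.5478 = 0.8871.

+0.887c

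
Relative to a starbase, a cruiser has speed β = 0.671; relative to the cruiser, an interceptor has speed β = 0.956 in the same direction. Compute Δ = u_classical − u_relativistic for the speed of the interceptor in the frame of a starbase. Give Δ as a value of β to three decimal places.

Galilean: u_cl = 0.956 + 0.671 = 1.6270.
Relativistic: u_rel = (0.956 + 0.671) / (1 + 0.956·0.671) = 1.6270/1.6415 = 0.9912.
Δ = 1.6270 − 0.9912 = 0.6358.
(The classical prediction exceeds c; the relativistic result does not.)

Δ = 0.636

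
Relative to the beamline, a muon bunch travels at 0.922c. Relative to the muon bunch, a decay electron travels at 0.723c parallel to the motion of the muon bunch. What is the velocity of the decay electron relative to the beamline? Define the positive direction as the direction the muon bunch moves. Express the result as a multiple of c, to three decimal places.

0.987c

With v = 0.922 and u' = 0.723 (in units of c),
u = (u' + v)/(1 + u'v/c²):
u = (0.723 + 0.922) / (1 + 0.723·0.922) = 1.6450/1.6666 = 0.9870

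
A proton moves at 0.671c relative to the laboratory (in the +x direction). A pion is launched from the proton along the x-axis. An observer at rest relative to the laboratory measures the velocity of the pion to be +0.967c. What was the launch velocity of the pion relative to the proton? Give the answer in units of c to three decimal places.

Invert the composition law: u' = (u − v)/(1 − uv/c²).
u' = (0.967 − 0.671) / (1 − (0.967)(0.671)) = 0.2960/0.3511 = 0.8430.

+0.843c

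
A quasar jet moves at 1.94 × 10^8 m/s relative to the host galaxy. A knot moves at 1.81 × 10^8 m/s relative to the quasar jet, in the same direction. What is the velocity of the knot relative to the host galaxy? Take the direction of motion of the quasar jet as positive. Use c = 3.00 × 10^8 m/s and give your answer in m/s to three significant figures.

In units of c (dividing by 3.00 × 10^8 m/s): v = 0.647, u' = 0.603.
u = (u' + v)/(1 + u'v/c²):
u = (0.603 + 0.647) / (1 + 0.603·0.647) = 1.2500/1.3902 = 0.8992
(Galilean addition would give +1.250c, exceeding c.)
Converting back: u = 0.8992 × 3.00 × 10^8 m/s.

2.70 × 10^8 m/s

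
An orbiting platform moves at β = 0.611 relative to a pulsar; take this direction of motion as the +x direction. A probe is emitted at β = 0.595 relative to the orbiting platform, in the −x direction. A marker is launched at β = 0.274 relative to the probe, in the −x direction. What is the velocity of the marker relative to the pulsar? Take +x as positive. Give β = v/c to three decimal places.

β = -0.251

Apply u = (u' + v)/(1 + u'v/c²) successively, working outward toward the pulsar.
Start: velocity of the orbiting platform relative to the pulsar = 0.6110c.
Compose with the probe (u' = -0.595 in the orbiting platform frame): u_1 = (-0.595 + 0.611) / (1 + (-0.595)·0.611) = 0.0160/0.6365 = 0.0251.
Compose with the marker (u' = -0.274 in the probe frame): u_2 = (-0.274 + 0.025) / (1 + (-0.274)·0.025) = -0.2489/0.9931 = -0.2506.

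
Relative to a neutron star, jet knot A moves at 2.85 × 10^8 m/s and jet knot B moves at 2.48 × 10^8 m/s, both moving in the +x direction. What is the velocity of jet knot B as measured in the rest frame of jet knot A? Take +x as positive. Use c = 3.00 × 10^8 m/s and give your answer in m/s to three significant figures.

-1.72 × 10^8 m/s

β_A = 0.950, β_B = 0.827 (dividing each by c = 3.00 × 10^8 m/s).
Transform to A's frame with the inverse velocity-addition law: u' = (u − v)/(1 − uv/c²), taking u = β_B and v = β_A.
u' = (0.827 − 0.950) / (1 − (0.950)(0.827)) = -0.1233/0.2147 = -0.5745.
u' = -0.5745 × 3.00 × 10^8 m/s.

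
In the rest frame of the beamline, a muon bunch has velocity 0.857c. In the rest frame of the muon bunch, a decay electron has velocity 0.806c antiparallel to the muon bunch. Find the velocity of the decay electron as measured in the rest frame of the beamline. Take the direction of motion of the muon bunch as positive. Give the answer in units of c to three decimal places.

+0.165c

With v = 0.857 and u' = -0.806 (in units of c),
u = (u' + v)/(1 + u'v/c²):
u = (-0.806 + 0.857) / (1 + (-0.806)·0.857) = 0.0510/0.3093 = 0.1649
(Galilean addition would give +0.051c.)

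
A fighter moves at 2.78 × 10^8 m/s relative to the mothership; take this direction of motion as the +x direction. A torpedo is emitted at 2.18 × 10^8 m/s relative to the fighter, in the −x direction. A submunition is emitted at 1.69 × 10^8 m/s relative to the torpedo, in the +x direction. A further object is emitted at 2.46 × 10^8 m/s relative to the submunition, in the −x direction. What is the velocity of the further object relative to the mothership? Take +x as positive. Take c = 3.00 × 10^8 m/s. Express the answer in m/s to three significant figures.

+5.73 × 10^7 m/s

Apply u = (u' + v)/(1 + u'v/c²) successively, working outward toward the mothership.
(Dividing each given speed by c = 3.00 × 10^8 m/s to work in units of c.)
Start: velocity of the fighter relative to the mothership = 0.9267c.
Compose with the torpedo (u' = -0.727 in the fighter frame): u_1 = (-0.727 + 0.927) / (1 + (-0.727)·0.927) = 0.2000/0.3266 = 0.6123.
Compose with the submunition (u' = 0.563 in the torpedo frame): u_2 = (0.563 + 0.612) / (1 + 0.563·0.612) = 1.1757/1.3449 = 0.8741.
Compose with the further object (u' = -0.820 in the submunition frame): u_3 = (-0.820 + 0.874) / (1 + (-0.820)·0.874) = 0.0541/0.2832 = 0.1911.
So u = 0.1911 × 3.00 × 10^8 m/s.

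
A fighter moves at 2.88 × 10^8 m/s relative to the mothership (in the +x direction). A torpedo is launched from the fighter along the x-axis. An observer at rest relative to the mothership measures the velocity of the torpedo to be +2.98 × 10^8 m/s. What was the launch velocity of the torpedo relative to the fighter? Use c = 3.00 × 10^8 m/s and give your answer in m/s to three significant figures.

+2.16 × 10^8 m/s

v = 0.960c, u = 0.993c.
Invert the composition law: u' = (u − v)/(1 − uv/c²).
u' = (0.993 − 0.960) / (1 − (0.993)(0.960)) = 0.0333/0.0464 = 0.7184.
u' = 0.7184 × 3.00 × 10^8 m/s.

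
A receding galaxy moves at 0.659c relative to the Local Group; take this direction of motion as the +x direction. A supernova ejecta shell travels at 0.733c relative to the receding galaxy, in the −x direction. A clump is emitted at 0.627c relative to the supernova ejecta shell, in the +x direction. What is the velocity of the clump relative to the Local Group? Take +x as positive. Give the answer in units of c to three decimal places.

Apply u = (u' + v)/(1 + u'v/c²) successively, working outward toward the Local Group.
Start: velocity of the receding galaxy relative to the Local Group = 0.6590c.
Compose with the supernova ejecta shell (u' = -0.733 in the receding galaxy frame): u_1 = (-0.733 + 0.659) / (1 + (-0.733)·0.659) = -0.0740/0.5170 = -0.1431.
Compose with the clump (u' = 0.627 in the supernova ejecta shell frame): u_2 = (0.627 + (-0.143)) / (1 + 0.627·(-0.143)) = 0.4839/0.9102 = 0.5316.

+0.532c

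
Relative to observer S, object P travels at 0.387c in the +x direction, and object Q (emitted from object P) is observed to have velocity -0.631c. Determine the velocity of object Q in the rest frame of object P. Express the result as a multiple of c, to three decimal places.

Invert the composition law: u' = (u − v)/(1 − uv/c²).
u' = (-0.631 − 0.387) / (1 − (-0.631)(0.387)) = -1.0180/1.2442 = -0.8182.

-0.818c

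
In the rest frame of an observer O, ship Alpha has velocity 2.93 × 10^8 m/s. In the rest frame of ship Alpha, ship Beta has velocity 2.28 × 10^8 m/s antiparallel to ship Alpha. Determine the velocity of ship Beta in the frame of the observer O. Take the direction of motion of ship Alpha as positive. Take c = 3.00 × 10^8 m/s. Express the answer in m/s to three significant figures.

+2.52 × 10^8 m/s

In units of c (dividing by 3.00 × 10^8 m/s): v = 0.977, u' = -0.760.
u = (u' + v)/(1 + u'v/c²):
u = (-0.760 + 0.977) / (1 + (-0.760)·0.977) = 0.2167/0.2577 = 0.8407
(Galilean addition would give +0.217c.)
Converting back: u = 0.8407 × 3.00 × 10^8 m/s.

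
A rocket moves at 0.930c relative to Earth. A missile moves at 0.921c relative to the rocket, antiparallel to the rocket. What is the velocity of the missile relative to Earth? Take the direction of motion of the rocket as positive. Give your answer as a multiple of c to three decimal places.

+0.063c

With v = 0.930 and u' = -0.921 (in units of c),
u = (u' + v)/(1 + u'v/c²):
u = (-0.921 + 0.930) / (1 + (-0.921)·0.930) = 0.0090/0.1435 = 0.0627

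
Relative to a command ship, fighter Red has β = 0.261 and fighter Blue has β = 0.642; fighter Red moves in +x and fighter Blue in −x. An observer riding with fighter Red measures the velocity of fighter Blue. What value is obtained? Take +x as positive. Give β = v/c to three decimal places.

β_A = 0.261, β_B = -0.642.
Transform to A's frame with the inverse velocity-addition law: u' = (u − v)/(1 − uv/c²), taking u = β_B and v = β_A.
u' = (-0.642 − 0.261) / (1 − (0.261)(-0.642)) = -0.9030/1.1676 = -0.7734.

β = -0.773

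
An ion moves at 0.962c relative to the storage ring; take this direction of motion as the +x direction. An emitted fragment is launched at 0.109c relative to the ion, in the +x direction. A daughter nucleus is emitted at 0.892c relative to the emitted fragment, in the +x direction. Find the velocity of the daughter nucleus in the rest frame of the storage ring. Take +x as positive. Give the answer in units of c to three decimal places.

Apply u = (u' + v)/(1 + u'v/c²) successively, working outward toward the storage ring.
Start: velocity of the ion relative to the storage ring = 0.9620c.
Compose with the emitted fragment (u' = 0.109 in the ion frame): u_1 = (0.109 + 0.962) / (1 + 0.109·0.962) = 1.0710/1.1049 = 0.9694.
Compose with the daughter nucleus (u' = 0.892 in the emitted fragment frame): u_2 = (0.892 + 0.969) / (1 + 0.892·0.969) = 1.8614/1.8647 = 0.9982.

0.998c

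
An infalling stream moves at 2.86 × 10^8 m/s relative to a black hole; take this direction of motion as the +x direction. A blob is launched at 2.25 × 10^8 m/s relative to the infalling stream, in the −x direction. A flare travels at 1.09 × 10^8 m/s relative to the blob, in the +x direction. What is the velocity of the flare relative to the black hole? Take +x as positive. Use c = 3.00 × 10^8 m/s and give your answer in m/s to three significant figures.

+2.57 × 10^8 m/s

Apply u = (u' + v)/(1 + u'v/c²) successively, working outward toward the black hole.
(Dividing each given speed by c = 3.00 × 10^8 m/s to work in units of c.)
Start: velocity of the infalling stream relative to the black hole = 0.9533c.
Compose with the blob (u' = -0.750 in the infalling stream frame): u_1 = (-0.750 + 0.953) / (1 + (-0.750)·0.953) = 0.2033/0.2850 = 0.7135.
Compose with the flare (u' = 0.363 in the blob frame): u_2 = (0.363 + 0.713) / (1 + 0.363·0.713) = 1.0768/1.2592 = 0.8551.
So u = 0.8551 × 3.00 × 10^8 m/s.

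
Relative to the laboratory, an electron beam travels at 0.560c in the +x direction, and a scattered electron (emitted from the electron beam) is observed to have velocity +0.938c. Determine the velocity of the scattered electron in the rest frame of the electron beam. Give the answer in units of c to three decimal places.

Invert the composition law: u' = (u − v)/(1 − uv/c²).
u' = (0.938 − 0.560) / (1 − (0.938)(0.560)) = 0.3780/0.4747 = 0.7963.

+0.796c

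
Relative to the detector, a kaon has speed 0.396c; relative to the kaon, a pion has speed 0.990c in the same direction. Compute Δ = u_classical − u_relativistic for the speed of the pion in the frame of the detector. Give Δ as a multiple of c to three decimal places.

Galilean: u_cl = 0.990 + 0.396 = 1.3860.
Relativistic: u_rel = (0.990 + 0.396) / (1 + 0.990·0.396) = 1.3860/1.3920 = 0.9957.
Δ = 1.3860 − 0.9957 = 0.3903.
(The classical prediction exceeds c; the relativistic result does not.)

Δ = 0.390c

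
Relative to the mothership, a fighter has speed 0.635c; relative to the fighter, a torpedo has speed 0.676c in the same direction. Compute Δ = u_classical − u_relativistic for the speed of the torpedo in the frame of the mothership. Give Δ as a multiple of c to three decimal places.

Galilean: u_cl = 0.676 + 0.635 = 1.3110.
Relativistic: u_rel = (0.676 + 0.635) / (1 + 0.676·0.635) = 1.3110/1.4293 = 0.9173.
Δ = 1.3110 − 0.9173 = 0.3937.
(The classical prediction exceeds c; the relativistic result does not.)

Δ = 0.394c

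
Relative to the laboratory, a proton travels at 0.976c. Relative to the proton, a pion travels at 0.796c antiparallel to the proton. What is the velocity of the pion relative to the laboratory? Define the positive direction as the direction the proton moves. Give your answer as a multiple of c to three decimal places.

+0.807c

With v = 0.976 and u' = -0.796 (in units of c),
u = (u' + v)/(1 + u'v/c²):
u = (-0.796 + 0.976) / (1 + (-0.796)·0.976) = 0.1800/0.2231 = 0.8068
(Galilean addition would give +0.180c.)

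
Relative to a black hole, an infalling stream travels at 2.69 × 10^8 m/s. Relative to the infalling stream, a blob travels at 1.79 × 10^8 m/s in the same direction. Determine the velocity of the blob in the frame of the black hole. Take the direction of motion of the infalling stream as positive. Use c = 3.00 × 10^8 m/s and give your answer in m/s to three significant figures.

In units of c (dividing by 3.00 × 10^8 m/s): v = 0.897, u' = 0.597.
u = (u' + v)/(1 + u'v/c²):
u = (0.597 + 0.897) / (1 + 0.597·0.897) = 1.4933/1.5350 = 0.9728
Converting back: u = 0.9728 × 3.00 × 10^8 m/s.

2.92 × 10^8 m/s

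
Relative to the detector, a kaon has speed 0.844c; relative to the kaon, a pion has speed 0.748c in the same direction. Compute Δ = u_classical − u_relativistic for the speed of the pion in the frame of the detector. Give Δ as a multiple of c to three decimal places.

Galilean: u_cl = 0.748 + 0.844 = 1.5920.
Relativistic: u_rel = (0.748 + 0.844) / (1 + 0.748·0.844) = 1.5920/1.6313 = 0.9759.
Δ = 1.5920 − 0.9759 = 0.6161.
(The classical prediction exceeds c; the relativistic result does not.)

Δ = 0.616c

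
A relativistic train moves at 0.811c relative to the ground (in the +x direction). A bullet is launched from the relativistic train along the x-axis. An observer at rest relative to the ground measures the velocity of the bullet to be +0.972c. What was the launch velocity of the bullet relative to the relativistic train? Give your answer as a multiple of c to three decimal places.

Invert the composition law: u' = (u − v)/(1 − uv/c²).
u' = (0.972 − 0.811) / (1 − (0.972)(0.811)) = 0.1610/0.2117 = 0.7605.

+0.760c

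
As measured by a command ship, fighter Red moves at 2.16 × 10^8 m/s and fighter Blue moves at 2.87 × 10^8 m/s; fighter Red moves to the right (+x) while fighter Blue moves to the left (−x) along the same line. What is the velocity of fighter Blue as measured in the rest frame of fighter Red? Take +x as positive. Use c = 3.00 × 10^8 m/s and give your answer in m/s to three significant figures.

β_A = 0.720, β_B = -0.957 (dividing each by c = 3.00 × 10^8 m/s).
Transform to A's frame with the inverse velocity-addition law: u' = (u − v)/(1 − uv/c²), taking u = β_B and v = β_A.
u' = (-0.957 − 0.720) / (1 − (0.720)(-0.957)) = -1.6767/1.6888 = -0.9928.
u' = -0.9928 × 3.00 × 10^8 m/s.

-2.98 × 10^8 m/s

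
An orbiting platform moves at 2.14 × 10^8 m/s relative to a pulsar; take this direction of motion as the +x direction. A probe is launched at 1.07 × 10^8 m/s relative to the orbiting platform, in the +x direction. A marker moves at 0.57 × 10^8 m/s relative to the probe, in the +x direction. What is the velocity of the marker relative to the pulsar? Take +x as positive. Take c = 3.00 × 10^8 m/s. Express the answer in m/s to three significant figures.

2.69 × 10^8 m/s

Apply u = (u' + v)/(1 + u'v/c²) successively, working outward toward the pulsar.
(Dividing each given speed by c = 3.00 × 10^8 m/s to work in units of c.)
Start: velocity of the orbiting platform relative to the pulsar = 0.7133c.
Compose with the probe (u' = 0.357 in the orbiting platform frame): u_1 = (0.357 + 0.713) / (1 + 0.357·0.713) = 1.0700/1.2544 = 0.8530.
Compose with the marker (u' = 0.190 in the probe frame): u_2 = (0.190 + 0.853) / (1 + 0.190·0.853) = 1.0430/1.1621 = 0.8975.
So u = 0.8975 × 3.00 × 10^8 m/s.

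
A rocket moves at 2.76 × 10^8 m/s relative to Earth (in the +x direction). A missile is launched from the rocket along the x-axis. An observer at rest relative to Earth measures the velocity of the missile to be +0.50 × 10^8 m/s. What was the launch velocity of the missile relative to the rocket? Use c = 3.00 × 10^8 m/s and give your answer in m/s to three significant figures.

v = 0.920c, u = 0.167c.
Invert the composition law: u' = (u − v)/(1 − uv/c²).
u' = (0.167 − 0.920) / (1 − (0.167)(0.920)) = -0.7533/0.8467 = -0.8898.
u' = -0.8898 × 3.00 × 10^8 m/s.

-2.67 × 10^8 m/s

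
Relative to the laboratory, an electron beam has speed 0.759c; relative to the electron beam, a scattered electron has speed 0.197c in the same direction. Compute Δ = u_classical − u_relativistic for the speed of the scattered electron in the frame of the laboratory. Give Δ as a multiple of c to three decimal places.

Galilean: u_cl = 0.197 + 0.759 = 0.9560.
Relativistic: u_rel = (0.197 + 0.759) / (1 + 0.197·0.759) = 0.9560/1.1495 = 0.8316.
Δ = 0.9560 − 0.8316 = 0.1244.

Δ = 0.124c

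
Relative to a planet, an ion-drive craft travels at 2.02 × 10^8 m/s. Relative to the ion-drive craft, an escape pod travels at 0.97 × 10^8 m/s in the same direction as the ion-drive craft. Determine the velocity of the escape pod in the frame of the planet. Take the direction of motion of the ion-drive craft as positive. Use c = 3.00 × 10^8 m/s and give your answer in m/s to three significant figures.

In units of c (dividing by 3.00 × 10^8 m/s): v = 0.673, u' = 0.323.
u = (u' + v)/(1 + u'v/c²):
u = (0.323 + 0.673) / (1 + 0.323·0.673) = 0.9967/1.2177 = 0.8185
Converting back: u = 0.8185 × 3.00 × 10^8 m/s.

2.46 × 10^8 m/s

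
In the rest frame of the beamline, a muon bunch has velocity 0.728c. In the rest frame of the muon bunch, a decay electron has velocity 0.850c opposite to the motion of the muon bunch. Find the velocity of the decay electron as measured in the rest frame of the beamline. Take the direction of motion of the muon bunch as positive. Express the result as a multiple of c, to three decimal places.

With v = 0.728 and u' = -0.850 (in units of c),
u = (u' + v)/(1 + u'v/c²):
u = (-0.850 + 0.728) / (1 + (-0.850)·0.728) = -0.1220/0.3812 = -0.3200

-0.320c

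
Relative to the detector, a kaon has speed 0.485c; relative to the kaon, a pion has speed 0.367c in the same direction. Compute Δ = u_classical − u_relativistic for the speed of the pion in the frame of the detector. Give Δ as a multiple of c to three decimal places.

Δ = 0.129c

Galilean: u_cl = 0.367 + 0.485 = 0.8520.
Relativistic: u_rel = (0.367 + 0.485) / (1 + 0.367·0.485) = 0.8520/1.1780 = 0.7233.
Δ = 0.8520 − 0.7233 = 0.1287.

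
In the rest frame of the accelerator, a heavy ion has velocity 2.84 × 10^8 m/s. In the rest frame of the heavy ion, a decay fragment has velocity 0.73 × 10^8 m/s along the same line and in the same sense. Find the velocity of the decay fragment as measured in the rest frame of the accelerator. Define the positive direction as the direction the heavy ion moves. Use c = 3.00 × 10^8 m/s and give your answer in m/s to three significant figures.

In units of c (dividing by 3.00 × 10^8 m/s): v = 0.947, u' = 0.243.
u = (u' + v)/(1 + u'v/c²):
u = (0.243 + 0.947) / (1 + 0.243·0.947) = 1.1900/1.2304 = 0.9672
Converting back: u = 0.9672 × 3.00 × 10^8 m/s.

2.90 × 10^8 m/s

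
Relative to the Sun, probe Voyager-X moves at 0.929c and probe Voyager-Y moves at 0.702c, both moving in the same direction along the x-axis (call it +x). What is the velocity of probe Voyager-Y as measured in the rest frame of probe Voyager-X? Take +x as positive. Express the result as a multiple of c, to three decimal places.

-0.653c

β_A = 0.929, β_B = 0.702.
Transform to A's frame with the inverse velocity-addition law: u' = (u − v)/(1 − uv/c²), taking u = β_B and v = β_A.
u' = (0.702 − 0.929) / (1 − (0.929)(0.702)) = -0.2270/0.3478 = -0.6526.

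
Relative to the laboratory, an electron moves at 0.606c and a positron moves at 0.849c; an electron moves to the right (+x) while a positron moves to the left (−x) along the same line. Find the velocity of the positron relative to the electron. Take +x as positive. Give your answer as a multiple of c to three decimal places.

-0.961c

β_A = 0.606, β_B = -0.849.
Transform to A's frame with the inverse velocity-addition law: u' = (u − v)/(1 − uv/c²), taking u = β_B and v = β_A.
u' = (-0.849 − 0.606) / (1 − (0.606)(-0.849)) = -1.4550/1.5145 = -0.9607.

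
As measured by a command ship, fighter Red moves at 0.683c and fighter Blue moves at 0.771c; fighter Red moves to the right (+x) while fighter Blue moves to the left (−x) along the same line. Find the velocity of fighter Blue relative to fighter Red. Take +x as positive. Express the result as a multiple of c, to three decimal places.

β_A = 0.683, β_B = -0.771.
Transform to A's frame with the inverse velocity-addition law: u' = (u − v)/(1 − uv/c²), taking u = β_B and v = β_A.
u' = (-0.771 − 0.683) / (1 − (0.683)(-0.771)) = -1.4540/1.5266 = -0.9524.

-0.952c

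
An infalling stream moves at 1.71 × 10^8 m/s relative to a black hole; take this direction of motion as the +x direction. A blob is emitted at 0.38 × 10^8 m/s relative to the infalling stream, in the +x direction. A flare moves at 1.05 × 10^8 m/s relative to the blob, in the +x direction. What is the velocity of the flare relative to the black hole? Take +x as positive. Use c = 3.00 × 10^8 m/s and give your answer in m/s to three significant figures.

Apply u = (u' + v)/(1 + u'v/c²) successively, working outward toward the black hole.
(Dividing each given speed by c = 3.00 × 10^8 m/s to work in units of c.)
Start: velocity of the infalling stream relative to the black hole = 0.5700c.
Compose with the blob (u' = 0.127 in the infalling stream frame): u_1 = (0.127 + 0.570) / (1 + 0.127·0.570) = 0.6967/1.0722 = 0.6498.
Compose with the flare (u' = 0.350 in the blob frame): u_2 = (0.350 + 0.650) / (1 + 0.350·0.650) = 0.9998/1.2274 = 0.8145.
So u = 0.8145 × 3.00 × 10^8 m/s.

2.44 × 10^8 m/s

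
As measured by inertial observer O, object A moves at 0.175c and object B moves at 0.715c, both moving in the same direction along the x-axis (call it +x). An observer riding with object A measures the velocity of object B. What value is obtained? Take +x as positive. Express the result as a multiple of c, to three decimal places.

β_A = 0.175, β_B = 0.715.
Transform to A's frame with the inverse velocity-addition law: u' = (u − v)/(1 − uv/c²), taking u = β_B and v = β_A.
u' = (0.715 − 0.175) / (1 − (0.175)(0.715)) = 0.5400/0.8749 = 0.6172.

+0.617c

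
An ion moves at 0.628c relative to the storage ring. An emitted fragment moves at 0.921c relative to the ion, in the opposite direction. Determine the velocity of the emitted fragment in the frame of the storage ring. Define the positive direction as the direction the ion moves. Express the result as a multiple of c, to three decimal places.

-0.695c

With v = 0.628 and u' = -0.921 (in units of c),
u = (u' + v)/(1 + u'v/c²):
u = (-0.921 + 0.628) / (1 + (-0.921)·0.628) = -0.2930/0.4216 = -0.6950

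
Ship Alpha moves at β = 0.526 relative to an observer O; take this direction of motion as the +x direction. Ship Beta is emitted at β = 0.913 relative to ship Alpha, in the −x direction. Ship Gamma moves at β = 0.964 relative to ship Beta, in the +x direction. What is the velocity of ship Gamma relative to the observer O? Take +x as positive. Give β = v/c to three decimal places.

Apply u = (u' + v)/(1 + u'v/c²) successively, working outward toward the observer O.
Start: velocity of ship Alpha relative to the observer O = 0.5260c.
Compose with ship Beta (u' = -0.913 in ship Alpha frame): u_1 = (-0.913 + 0.526) / (1 + (-0.913)·0.526) = -0.3870/0.5198 = -0.7446.
Compose with ship Gamma (u' = 0.964 in ship Beta frame): u_2 = (0.964 + (-0.745)) / (1 + 0.964·(-0.745)) = 0.2194/0.2822 = 0.7775.

β = +0.777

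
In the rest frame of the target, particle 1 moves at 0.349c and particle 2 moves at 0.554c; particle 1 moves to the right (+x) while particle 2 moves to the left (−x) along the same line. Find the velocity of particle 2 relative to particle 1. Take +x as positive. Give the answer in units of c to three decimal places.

-0.757c

β_A = 0.349, β_B = -0.554.
Transform to A's frame with the inverse velocity-addition law: u' = (u − v)/(1 − uv/c²), taking u = β_B and v = β_A.
u' = (-0.554 − 0.349) / (1 − (0.349)(-0.554)) = -0.9030/1.1933 = -0.7567.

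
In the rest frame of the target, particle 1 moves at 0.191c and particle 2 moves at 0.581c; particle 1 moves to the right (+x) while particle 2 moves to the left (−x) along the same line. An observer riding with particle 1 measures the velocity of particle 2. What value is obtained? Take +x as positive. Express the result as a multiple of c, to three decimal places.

-0.695c

β_A = 0.191, β_B = -0.581.
Transform to A's frame with the inverse velocity-addition law: u' = (u − v)/(1 − uv/c²), taking u = β_B and v = β_A.
u' = (-0.581 − 0.191) / (1 − (0.191)(-0.581)) = -0.7720/1.1110 = -0.6949.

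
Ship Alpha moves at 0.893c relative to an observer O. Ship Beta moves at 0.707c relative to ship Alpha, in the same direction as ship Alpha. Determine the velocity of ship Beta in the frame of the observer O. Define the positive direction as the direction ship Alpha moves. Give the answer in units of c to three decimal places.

0.981c

With v = 0.893 and u' = 0.707 (in units of c),
u = (u' + v)/(1 + u'v/c²):
u = (0.707 + 0.893) / (1 + 0.707·0.893) = 1.6000/1.6314 = 0.9808
(Galilean addition would give +1.600c, exceeding c.)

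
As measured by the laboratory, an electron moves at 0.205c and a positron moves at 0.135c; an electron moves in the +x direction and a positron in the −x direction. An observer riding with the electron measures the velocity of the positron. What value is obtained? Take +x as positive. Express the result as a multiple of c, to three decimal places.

-0.331c

β_A = 0.205, β_B = -0.135.
Transform to A's frame with the inverse velocity-addition law: u' = (u − v)/(1 − uv/c²), taking u = β_B and v = β_A.
u' = (-0.135 − 0.205) / (1 − (0.205)(-0.135)) = -0.3400/1.0277 = -0.3308.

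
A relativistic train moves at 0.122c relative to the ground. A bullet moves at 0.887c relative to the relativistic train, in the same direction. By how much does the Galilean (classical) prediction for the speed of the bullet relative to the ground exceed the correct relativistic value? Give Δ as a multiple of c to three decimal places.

Galilean: u_cl = 0.887 + 0.122 = 1.0090.
Relativistic: u_rel = (0.887 + 0.122) / (1 + 0.887·0.122) = 1.0090/1.1082 = 0.9105.
Δ = 1.0090 − 0.9105 = 0.0985.
(The classical prediction exceeds c; the relativistic result does not.)

Δ = 0.099c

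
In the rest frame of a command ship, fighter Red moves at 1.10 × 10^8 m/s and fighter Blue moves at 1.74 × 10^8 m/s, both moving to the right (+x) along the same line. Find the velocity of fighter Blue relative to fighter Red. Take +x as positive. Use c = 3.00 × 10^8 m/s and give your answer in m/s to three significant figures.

β_A = 0.367, β_B = 0.580 (dividing each by c = 3.00 × 10^8 m/s).
Transform to A's frame with the inverse velocity-addition law: u' = (u − v)/(1 − uv/c²), taking u = β_B and v = β_A.
u' = (0.580 − 0.367) / (1 − (0.367)(0.580)) = 0.2133/0.7873 = 0.2710.
u' = 0.2710 × 3.00 × 10^8 m/s.

+8.13 × 10^7 m/s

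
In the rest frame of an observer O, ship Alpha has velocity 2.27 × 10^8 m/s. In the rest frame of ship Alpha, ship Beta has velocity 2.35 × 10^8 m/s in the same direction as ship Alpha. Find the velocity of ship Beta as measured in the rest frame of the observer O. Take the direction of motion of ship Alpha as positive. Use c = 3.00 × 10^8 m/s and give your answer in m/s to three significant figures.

2.90 × 10^8 m/s

In units of c (dividing by 3.00 × 10^8 m/s): v = 0.757, u' = 0.783.
u = (u' + v)/(1 + u'v/c²):
u = (0.783 + 0.757) / (1 + 0.783·0.757) = 1.5400/1.5927 = 0.9669
Converting back: u = 0.9669 × 3.00 × 10^8 m/s.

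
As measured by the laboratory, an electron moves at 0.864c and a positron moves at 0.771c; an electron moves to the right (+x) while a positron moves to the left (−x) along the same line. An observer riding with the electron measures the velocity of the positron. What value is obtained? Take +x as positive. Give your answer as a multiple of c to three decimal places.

-0.981c

β_A = 0.864, β_B = -0.771.
Transform to A's frame with the inverse velocity-addition law: u' = (u − v)/(1 − uv/c²), taking u = β_B and v = β_A.
u' = (-0.771 − 0.864) / (1 − (0.864)(-0.771)) = -1.6350/1.6661 = -0.9813.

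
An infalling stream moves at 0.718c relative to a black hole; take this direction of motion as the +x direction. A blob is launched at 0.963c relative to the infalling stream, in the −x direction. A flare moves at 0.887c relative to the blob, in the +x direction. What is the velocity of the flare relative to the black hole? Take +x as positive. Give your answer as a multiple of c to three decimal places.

Apply u = (u' + v)/(1 + u'v/c²) successively, working outward toward the black hole.
Start: velocity of the infalling stream relative to the black hole = 0.7180c.
Compose with the blob (u' = -0.963 in the infalling stream frame): u_1 = (-0.963 + 0.718) / (1 + (-0.963)·0.718) = -0.2450/0.3086 = -0.7940.
Compose with the flare (u' = 0.887 in the blob frame): u_2 = (0.887 + (-0.794)) / (1 + 0.887·(-0.794)) = 0.0930/0.2957 = 0.3145.

+0.314c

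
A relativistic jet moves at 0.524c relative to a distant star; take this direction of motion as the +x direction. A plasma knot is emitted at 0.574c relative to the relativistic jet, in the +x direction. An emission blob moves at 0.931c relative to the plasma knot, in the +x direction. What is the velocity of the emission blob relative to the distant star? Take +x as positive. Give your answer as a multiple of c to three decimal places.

Apply u = (u' + v)/(1 + u'v/c²) successively, working outward toward the distant star.
Start: velocity of the relativistic jet relative to the distant star = 0.5240c.
Compose with the plasma knot (u' = 0.574 in the relativistic jet frame): u_1 = (0.574 + 0.524) / (1 + 0.574·0.524) = 1.0980/1.3008 = 0.8441.
Compose with the emission blob (u' = 0.931 in the plasma knot frame): u_2 = (0.931 + 0.844) / (1 + 0.931·0.844) = 1.7751/1.7859 = 0.9940.

0.994c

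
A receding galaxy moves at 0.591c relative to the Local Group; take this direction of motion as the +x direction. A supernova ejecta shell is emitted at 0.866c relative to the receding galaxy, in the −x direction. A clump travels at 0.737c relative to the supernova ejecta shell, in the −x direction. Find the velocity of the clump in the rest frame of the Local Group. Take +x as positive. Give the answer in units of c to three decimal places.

-0.919c

Apply u = (u' + v)/(1 + u'v/c²) successively, working outward toward the Local Group.
Start: velocity of the receding galaxy relative to the Local Group = 0.5910c.
Compose with the supernova ejecta shell (u' = -0.866 in the receding galaxy frame): u_1 = (-0.866 + 0.591) / (1 + (-0.866)·0.591) = -0.2750/0.4882 = -0.5633.
Compose with the clump (u' = -0.737 in the supernova ejecta shell frame): u_2 = (-0.737 + (-0.563)) / (1 + (-0.737)·(-0.563)) = -1.3003/1.4152 = -0.9188.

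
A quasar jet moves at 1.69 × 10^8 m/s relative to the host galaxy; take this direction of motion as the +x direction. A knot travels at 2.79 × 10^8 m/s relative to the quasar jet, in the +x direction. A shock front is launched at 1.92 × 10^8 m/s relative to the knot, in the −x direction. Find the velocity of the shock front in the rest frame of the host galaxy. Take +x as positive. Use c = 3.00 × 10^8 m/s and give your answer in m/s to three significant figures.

Apply u = (u' + v)/(1 + u'v/c²) successively, working outward toward the host galaxy.
(Dividing each given speed by c = 3.00 × 10^8 m/s to work in units of c.)
Start: velocity of the quasar jet relative to the host galaxy = 0.5633c.
Compose with the knot (u' = 0.930 in the quasar jet frame): u_1 = (0.930 + 0.563) / (1 + 0.930·0.563) = 1.4933/1.5239 = 0.9799.
Compose with the shock front (u' = -0.640 in the knot frame): u_2 = (-0.640 + 0.980) / (1 + (-0.640)·0.980) = 0.3399/0.3728 = 0.9118.
So u = 0.9118 × 3.00 × 10^8 m/s.

+2.74 × 10^8 m/s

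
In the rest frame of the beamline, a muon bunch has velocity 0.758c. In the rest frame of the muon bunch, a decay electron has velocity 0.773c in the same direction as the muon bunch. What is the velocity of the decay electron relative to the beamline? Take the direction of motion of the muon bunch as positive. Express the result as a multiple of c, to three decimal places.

0.965c

With v = 0.758 and u' = 0.773 (in units of c),
u = (u' + v)/(1 + u'v/c²):
u = (0.773 + 0.758) / (1 + 0.773·0.758) = 1.5310/1.5859 = 0.9654
(Galilean addition would give +1.531c, exceeding c.)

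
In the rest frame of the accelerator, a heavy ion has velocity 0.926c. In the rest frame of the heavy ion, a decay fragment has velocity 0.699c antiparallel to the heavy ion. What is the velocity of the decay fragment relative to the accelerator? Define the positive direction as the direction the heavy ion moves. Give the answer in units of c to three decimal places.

+0.644c

With v = 0.926 and u' = -0.699 (in units of c),
u = (u' + v)/(1 + u'v/c²):
u = (-0.699 + 0.926) / (1 + (-0.699)·0.926) = 0.2270/0.3527 = 0.6436
(Galilean addition would give +0.227c.)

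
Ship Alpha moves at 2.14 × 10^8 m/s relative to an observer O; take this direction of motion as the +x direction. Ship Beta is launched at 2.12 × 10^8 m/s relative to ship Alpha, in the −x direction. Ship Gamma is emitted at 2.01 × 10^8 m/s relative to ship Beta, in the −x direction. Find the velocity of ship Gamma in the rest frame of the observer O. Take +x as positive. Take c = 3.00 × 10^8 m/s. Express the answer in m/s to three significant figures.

Apply u = (u' + v)/(1 + u'v/c²) successively, working outward toward the observer O.
(Dividing each given speed by c = 3.00 × 10^8 m/s to work in units of c.)
Start: velocity of ship Alpha relative to the observer O = 0.7133c.
Compose with ship Beta (u' = -0.707 in ship Alpha frame): u_1 = (-0.707 + 0.713) / (1 + (-0.707)·0.713) = 0.0067/0.4959 = 0.0134.
Compose with ship Gamma (u' = -0.670 in ship Beta frame): u_2 = (-0.670 + 0.013) / (1 + (-0.670)·0.013) = -0.6566/0.9910 = -0.6625.
So u = -0.6625 × 3.00 × 10^8 m/s.

-1.99 × 10^8 m/s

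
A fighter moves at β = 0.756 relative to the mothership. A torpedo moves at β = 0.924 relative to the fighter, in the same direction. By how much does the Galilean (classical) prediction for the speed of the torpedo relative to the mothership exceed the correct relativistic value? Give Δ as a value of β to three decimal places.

Galilean: u_cl = 0.924 + 0.756 = 1.6800.
Relativistic: u_rel = (0.924 + 0.756) / (1 + 0.924·0.756) = 1.6800/1.6985 = 0.9891.
Δ = 1.6800 − 0.9891 = 0.6909.
(The classical prediction exceeds c; the relativistic result does not.)

Δ = 0.691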